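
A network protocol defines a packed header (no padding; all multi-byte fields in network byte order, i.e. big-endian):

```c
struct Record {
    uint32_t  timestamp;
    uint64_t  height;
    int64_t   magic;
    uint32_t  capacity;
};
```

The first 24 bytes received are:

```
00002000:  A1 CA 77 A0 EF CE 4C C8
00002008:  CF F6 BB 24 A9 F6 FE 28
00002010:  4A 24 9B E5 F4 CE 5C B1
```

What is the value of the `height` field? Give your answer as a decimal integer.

`height` follows `timestamp` (4 bytes), so it starts at byte offset 4 and occupies 8 bytes.
Bytes at offsets 4..11: EF CE 4C C8 CF F6 BB 24.
Big-endian: lowest address holds the most-significant byte.
The bytes are already most-significant first: 0xEFCE4CC8CFF6BB24.
0xEFCE4CC8CFF6BB24 = 17279833245633395492.

17279833245633395492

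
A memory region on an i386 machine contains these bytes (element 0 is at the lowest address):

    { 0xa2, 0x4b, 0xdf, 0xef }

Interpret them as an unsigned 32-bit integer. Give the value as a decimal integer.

4024388514

In little-endian order the low byte comes first in memory.
Reassemble most-significant byte first: EF DF 4B A2 → 0xEFDF4BA2.
0xEFDF4BA2 = 4024388514.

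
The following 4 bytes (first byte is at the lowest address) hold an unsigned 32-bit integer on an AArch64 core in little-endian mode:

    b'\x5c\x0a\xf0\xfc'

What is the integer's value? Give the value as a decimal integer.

Little-endian stores the least-significant byte at the lowest address.
Reassemble most-significant byte first: FC F0 0A 5C → 0xFCF00A5C.
0xFCF00A5C = 4243589724.

4243589724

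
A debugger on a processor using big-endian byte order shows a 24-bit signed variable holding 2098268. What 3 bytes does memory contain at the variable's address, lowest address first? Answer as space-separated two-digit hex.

20 04 5C

2098268 in hexadecimal, padded to 24 bits, is 0x20045C.
Split into bytes (most-significant first): 20 04 5C.
In big-endian order the high byte comes first in memory.
So the memory order matches the most-significant-first order: 20 04 5C.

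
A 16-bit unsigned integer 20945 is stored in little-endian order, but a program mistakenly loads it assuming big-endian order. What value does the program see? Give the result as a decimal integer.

20945 in 16-bit hexadecimal is 0x51D1.
Stored little-endian, the bytes at ascending addresses are D1 51.
Read back as big-endian, the last byte is least significant, giving 0xD151.
0xD151 = 53585.

53585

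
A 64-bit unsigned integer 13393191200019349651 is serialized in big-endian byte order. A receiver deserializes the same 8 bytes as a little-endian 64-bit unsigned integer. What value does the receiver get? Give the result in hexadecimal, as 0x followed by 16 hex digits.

13393191200019349651 in 64-bit hexadecimal is 0xB9DE2C6FAE0A8093.
Stored big-endian, the bytes at ascending addresses are B9 DE 2C 6F AE 0A 80 93.
Read back as little-endian, the first byte is least significant, giving 0x93800AAE6F2CDEB9.

0x93800AAE6F2CDEB9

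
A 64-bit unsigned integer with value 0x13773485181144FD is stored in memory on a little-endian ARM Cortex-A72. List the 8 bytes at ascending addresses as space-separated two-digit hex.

FD 44 11 18 85 34 77 13

Split into bytes (most-significant first): 13 77 34 85 18 11 44 FD.
Little-endian: lowest address holds the least-significant byte.
So at ascending addresses the bytes are FD 44 11 18 85 34 77 13.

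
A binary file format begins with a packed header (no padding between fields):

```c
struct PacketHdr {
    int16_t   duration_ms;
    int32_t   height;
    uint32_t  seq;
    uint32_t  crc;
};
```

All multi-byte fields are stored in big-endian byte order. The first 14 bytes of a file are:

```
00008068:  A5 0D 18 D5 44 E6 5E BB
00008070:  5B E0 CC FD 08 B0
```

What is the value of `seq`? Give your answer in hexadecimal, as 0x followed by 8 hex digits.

`seq` follows `duration_ms` (2 B), `height` (4 B), so it starts at offset 2 + 4 = 6 and occupies 4 bytes.
Bytes at offsets 6..9: 5E BB 5B E0.
In big-endian order the high byte comes first in memory.
The bytes are already most-significant first: 0x5EBB5BE0.

0x5EBB5BE0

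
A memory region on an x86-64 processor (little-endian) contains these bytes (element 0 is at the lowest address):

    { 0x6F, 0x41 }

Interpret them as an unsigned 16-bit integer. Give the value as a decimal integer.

16751

In little-endian order the low byte comes first in memory.
Reassemble most-significant byte first: 41 6F → 0x416F.
0x416F = 16751.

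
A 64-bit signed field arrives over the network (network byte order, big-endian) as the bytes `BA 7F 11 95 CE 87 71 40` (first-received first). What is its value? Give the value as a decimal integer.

In big-endian order the high byte comes first in memory.
The bytes are already most-significant first: 0xBA7F1195CE877140.
Top bit is set, so as a signed 64-bit value this is 0xBA7F1195CE877140 − 2^64 = -5008264925499920064.

-5008264925499920064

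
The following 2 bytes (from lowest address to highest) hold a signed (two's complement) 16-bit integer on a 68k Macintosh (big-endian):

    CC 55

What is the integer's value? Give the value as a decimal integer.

-13227

Big-endian stores the most-significant byte at the lowest address.
The bytes are already most-significant first: 0xCC55.
Top bit is set, so as a signed 16-bit value this is 0xCC55 − 2^16 = -13227.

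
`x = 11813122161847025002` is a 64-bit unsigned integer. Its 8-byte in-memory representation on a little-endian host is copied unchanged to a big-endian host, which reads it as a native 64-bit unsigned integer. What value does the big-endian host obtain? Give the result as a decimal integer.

11813122161847025002 in 64-bit hexadecimal is 0xA3F0A404812FBD6A.
Stored little-endian, the bytes at ascending addresses are 6A BD 2F 81 04 A4 F0 A3.
Read back as big-endian, the last byte is least significant, giving 0x6ABD2F8104A4F0A3.
0x6ABD2F8104A4F0A3 = 7691355969793880227.

7691355969793880227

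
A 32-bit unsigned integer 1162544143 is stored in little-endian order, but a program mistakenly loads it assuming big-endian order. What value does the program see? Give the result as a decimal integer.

1162544143 in 32-bit hexadecimal is 0x454B040F.
Stored little-endian, the bytes at ascending addresses are 0F 04 4B 45.
Read back as big-endian, the last byte is least significant, giving 0x0F044B45.
0x0F044B45 = 251939653.

251939653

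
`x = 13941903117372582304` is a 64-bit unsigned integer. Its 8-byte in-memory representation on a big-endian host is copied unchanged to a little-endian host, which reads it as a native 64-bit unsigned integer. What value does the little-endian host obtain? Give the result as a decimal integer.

11559024537246333889

13941903117372582304 in 64-bit hexadecimal is 0xC17B970493E769A0.
Stored big-endian, the bytes at ascending addresses are C1 7B 97 04 93 E7 69 A0.
Read back as little-endian, the first byte is least significant, giving 0xA069E79304977BC1.
0xA069E79304977BC1 = 11559024537246333889.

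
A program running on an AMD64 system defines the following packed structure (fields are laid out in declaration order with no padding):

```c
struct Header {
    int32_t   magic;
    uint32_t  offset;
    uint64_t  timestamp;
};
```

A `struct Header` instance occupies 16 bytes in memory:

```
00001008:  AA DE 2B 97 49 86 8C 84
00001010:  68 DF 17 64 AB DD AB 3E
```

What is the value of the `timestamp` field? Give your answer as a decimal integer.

`timestamp` follows `magic` (4 B), `offset` (4 B), so it starts at offset 4 + 4 = 8 and occupies 8 bytes.
Bytes at offsets 8..15: 68 DF 17 64 AB DD AB 3E.
In little-endian order the low byte comes first in memory.
Reassemble most-significant byte first: 3E AB DD AB 64 17 DF 68 → 0x3EABDDAB6417DF68.
0x3EABDDAB6417DF68 = 4515946779557486440.

4515946779557486440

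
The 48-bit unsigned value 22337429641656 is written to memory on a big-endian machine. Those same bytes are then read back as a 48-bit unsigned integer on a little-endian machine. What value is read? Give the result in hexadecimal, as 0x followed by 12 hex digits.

22337429641656 in 48-bit hexadecimal is 0x1450D68F19B8.
Stored big-endian, the bytes at ascending addresses are 14 50 D6 8F 19 B8.
Read back as little-endian, the first byte is least significant, giving 0xB8198FD65014.

0xB8198FD65014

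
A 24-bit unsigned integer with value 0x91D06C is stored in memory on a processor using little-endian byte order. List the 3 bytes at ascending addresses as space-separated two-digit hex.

Split into bytes (most-significant first): 91 D0 6C.
Little-endian: lowest address holds the least-significant byte.
So at ascending addresses the bytes are 6C D0 91.

6C D0 91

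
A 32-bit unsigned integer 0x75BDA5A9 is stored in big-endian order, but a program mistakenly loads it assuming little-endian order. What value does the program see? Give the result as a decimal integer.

2846211445

Stored big-endian, the bytes at ascending addresses are 75 BD A5 A9.
Read back as little-endian, the first byte is least significant, giving 0xA9A5BD75.
0xA9A5BD75 = 2846211445.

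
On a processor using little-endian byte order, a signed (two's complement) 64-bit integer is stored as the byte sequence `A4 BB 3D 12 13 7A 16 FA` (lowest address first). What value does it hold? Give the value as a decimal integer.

-426018892410930268

Little-endian: lowest address holds the least-significant byte.
Reassemble most-significant byte first: FA 16 7A 13 12 3D BB A4 → 0xFA167A13123DBBA4.
Top bit is set, so as a signed 64-bit value this is 0xFA167A13123DBBA4 − 2^64 = -426018892410930268.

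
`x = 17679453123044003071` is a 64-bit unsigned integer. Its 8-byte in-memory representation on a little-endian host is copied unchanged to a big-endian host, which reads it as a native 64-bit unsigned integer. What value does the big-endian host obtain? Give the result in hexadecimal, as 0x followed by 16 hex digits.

0xFF4C3516F2085AF5

17679453123044003071 in 64-bit hexadecimal is 0xF55A08F216354CFF.
Stored little-endian, the bytes at ascending addresses are FF 4C 35 16 F2 08 5A F5.
Read back as big-endian, the last byte is least significant, giving 0xFF4C3516F2085AF5.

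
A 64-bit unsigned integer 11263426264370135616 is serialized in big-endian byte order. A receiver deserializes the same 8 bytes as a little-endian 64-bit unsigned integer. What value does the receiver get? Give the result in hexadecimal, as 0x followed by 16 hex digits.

11263426264370135616 in 64-bit hexadecimal is 0x9C4FBA82E1964240.
Stored big-endian, the bytes at ascending addresses are 9C 4F BA 82 E1 96 42 40.
Read back as little-endian, the first byte is least significant, giving 0x404296E182BA4F9C.

0x404296E182BA4F9C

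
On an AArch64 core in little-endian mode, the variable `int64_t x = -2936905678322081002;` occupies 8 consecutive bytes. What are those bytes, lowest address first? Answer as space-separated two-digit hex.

16 E3 C8 90 D8 03 3E D7

Two's complement of -2936905678322081002 in 64 bits: 2936905678322081002 = 0x28C1FC276F371CEA; invert → 0xD73E03D890C8E315; add 1 → 0xD73E03D890C8E316.
Split into bytes (most-significant first): D7 3E 03 D8 90 C8 E3 16.
Little-endian: lowest address holds the least-significant byte.
So at ascending addresses the bytes are 16 E3 C8 90 D8 03 3E D7.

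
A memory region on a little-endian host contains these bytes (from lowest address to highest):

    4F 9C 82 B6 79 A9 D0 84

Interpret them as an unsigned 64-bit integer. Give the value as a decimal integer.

9570335548380453967

Little-endian: lowest address holds the least-significant byte.
Reassemble most-significant byte first: 84 D0 A9 79 B6 82 9C 4F → 0x84D0A979B6829C4F.
0x84D0A979B6829C4F = 9570335548380453967.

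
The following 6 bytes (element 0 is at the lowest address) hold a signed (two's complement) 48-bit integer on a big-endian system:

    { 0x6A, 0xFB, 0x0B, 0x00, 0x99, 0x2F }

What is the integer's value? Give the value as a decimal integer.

117626453924143

In big-endian order the high byte comes first in memory.
The bytes are already most-significant first: 0x6AFB0B00992F.
0x6AFB0B00992F = 117626453924143.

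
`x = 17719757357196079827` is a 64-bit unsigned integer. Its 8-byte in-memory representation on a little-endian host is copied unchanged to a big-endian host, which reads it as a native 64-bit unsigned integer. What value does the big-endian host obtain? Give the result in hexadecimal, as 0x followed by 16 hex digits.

0xD372C9DD6E39E9F5

17719757357196079827 in 64-bit hexadecimal is 0xF5E9396EDDC972D3.
Stored little-endian, the bytes at ascending addresses are D3 72 C9 DD 6E 39 E9 F5.
Read back as big-endian, the last byte is least significant, giving 0xD372C9DD6E39E9F5.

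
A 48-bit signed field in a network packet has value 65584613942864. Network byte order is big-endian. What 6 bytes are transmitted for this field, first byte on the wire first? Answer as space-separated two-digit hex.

65584613942864 in hexadecimal, padded to 48 bits, is 0x3BA61B9DE650.
Split into bytes (most-significant first): 3B A6 1B 9D E6 50.
Big-endian stores the most-significant byte at the lowest address.
So the memory order matches the most-significant-first order: 3B A6 1B 9D E6 50.

3B A6 1B 9D E6 50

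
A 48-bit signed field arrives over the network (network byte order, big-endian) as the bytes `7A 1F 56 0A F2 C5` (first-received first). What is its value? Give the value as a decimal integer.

Big-endian: lowest address holds the most-significant byte.
The bytes are already most-significant first: 0x7A1F560AF2C5.
0x7A1F560AF2C5 = 134275006132933.

134275006132933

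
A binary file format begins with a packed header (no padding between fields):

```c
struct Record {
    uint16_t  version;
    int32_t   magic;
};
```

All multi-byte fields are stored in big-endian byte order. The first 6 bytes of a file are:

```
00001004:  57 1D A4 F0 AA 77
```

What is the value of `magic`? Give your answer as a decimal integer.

`magic` follows `version` (2 bytes), so it starts at byte offset 2 and occupies 4 bytes.
Bytes at offsets 2..5: A4 F0 AA 77.
Big-endian stores the most-significant byte at the lowest address.
The bytes are already most-significant first: 0xA4F0AA77.
Top bit is set, so as a signed 32-bit value this is 0xA4F0AA77 − 2^32 = -1527731593.

-1527731593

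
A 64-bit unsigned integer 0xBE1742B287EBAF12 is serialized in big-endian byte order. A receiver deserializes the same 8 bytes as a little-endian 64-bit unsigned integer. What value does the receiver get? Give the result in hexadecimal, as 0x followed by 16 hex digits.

Stored big-endian, the bytes at ascending addresses are BE 17 42 B2 87 EB AF 12.
Read back as little-endian, the first byte is least significant, giving 0x12AFEB87B24217BE.

0x12AFEB87B24217BE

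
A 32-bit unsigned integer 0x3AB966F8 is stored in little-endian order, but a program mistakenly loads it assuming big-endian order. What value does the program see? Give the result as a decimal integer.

Stored little-endian, the bytes at ascending addresses are F8 66 B9 3A.
Read back as big-endian, the last byte is least significant, giving 0xF866B93A.
0xF866B93A = 4167481658.

4167481658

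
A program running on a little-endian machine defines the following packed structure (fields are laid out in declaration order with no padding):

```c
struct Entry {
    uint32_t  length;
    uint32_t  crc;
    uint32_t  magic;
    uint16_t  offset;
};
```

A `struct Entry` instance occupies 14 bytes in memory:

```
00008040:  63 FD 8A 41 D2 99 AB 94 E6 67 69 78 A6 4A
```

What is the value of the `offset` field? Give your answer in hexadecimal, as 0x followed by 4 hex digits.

0x4AA6

`offset` follows `length` (4 B), `crc` (4 B), `magic` (4 B), so it starts at offset 4 + 4 + 4 = 12 and occupies 2 bytes.
Bytes at offsets 12..13: A6 4A.
Little-endian: lowest address holds the least-significant byte.
Reassemble most-significant byte first: 4A A6 → 0x4AA6.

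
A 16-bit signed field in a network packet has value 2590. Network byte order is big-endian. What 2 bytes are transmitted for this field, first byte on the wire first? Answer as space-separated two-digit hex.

2590 in hexadecimal, padded to 16 bits, is 0x0A1E.
Split into bytes (most-significant first): 0A 1E.
Big-endian stores the most-significant byte at the lowest address.
So the memory order matches the most-significant-first order: 0A 1E.

0A 1E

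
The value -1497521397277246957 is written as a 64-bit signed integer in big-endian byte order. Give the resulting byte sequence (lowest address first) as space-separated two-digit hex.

Two's complement of -1497521397277246957 in 64 bits: 1497521397277246957 = 0x14C843C6D041C5ED; invert → 0xEB37BC392FBE3A12; add 1 → 0xEB37BC392FBE3A13.
Split into bytes (most-significant first): EB 37 BC 39 2F BE 3A 13.
Big-endian: lowest address holds the most-significant byte.
So the memory order matches the most-significant-first order: EB 37 BC 39 2F BE 3A 13.

EB 37 BC 39 2F BE 3A 13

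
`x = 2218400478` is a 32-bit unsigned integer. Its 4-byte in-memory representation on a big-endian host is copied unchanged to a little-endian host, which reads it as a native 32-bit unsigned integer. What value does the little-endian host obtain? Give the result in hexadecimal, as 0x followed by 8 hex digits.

0xDE1A3A84

2218400478 in 32-bit hexadecimal is 0x843A1ADE.
Stored big-endian, the bytes at ascending addresses are 84 3A 1A DE.
Read back as little-endian, the first byte is least significant, giving 0xDE1A3A84.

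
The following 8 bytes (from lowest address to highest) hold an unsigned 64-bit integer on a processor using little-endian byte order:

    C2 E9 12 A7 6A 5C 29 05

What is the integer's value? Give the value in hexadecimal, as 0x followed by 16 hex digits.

0x05295C6AA712E9C2

Little-endian stores the least-significant byte at the lowest address.
Reassemble most-significant byte first: 05 29 5C 6A A7 12 E9 C2 → 0x05295C6AA712E9C2.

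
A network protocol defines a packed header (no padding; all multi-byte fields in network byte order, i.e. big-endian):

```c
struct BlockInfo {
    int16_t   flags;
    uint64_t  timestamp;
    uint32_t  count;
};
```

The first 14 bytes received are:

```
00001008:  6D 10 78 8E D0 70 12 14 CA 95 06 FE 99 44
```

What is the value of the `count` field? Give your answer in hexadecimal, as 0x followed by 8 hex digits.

0x06FE9944

`count` follows `flags` (2 B), `timestamp` (8 B), so it starts at offset 2 + 8 = 10 and occupies 4 bytes.
Bytes at offsets 10..13: 06 FE 99 44.
In big-endian order the high byte comes first in memory.
The bytes are already most-significant first: 0x06FE9944.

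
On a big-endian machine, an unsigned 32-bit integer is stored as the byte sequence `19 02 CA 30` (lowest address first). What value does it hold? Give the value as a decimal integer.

In big-endian order the high byte comes first in memory.
The bytes are already most-significant first: 0x1902CA30.
0x1902CA30 = 419613232.

419613232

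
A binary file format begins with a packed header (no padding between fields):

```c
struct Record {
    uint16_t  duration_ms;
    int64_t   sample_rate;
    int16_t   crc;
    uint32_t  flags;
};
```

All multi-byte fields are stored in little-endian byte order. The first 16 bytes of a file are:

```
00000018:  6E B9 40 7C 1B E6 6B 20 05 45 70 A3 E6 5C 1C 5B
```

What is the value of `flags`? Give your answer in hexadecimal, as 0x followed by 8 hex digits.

0x5B1C5CE6

`flags` follows `duration_ms` (2 B), `sample_rate` (8 B), `crc` (2 B), so it starts at offset 2 + 8 + 2 = 12 and occupies 4 bytes.
Bytes at offsets 12..15: E6 5C 1C 5B.
In little-endian order the low byte comes first in memory.
Reassemble most-significant byte first: 5B 1C 5C E6 → 0x5B1C5CE6.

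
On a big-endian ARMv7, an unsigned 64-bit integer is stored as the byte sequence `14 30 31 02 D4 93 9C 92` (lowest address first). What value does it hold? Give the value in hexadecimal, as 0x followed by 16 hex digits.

Big-endian: lowest address holds the most-significant byte.
The bytes are already most-significant first: 0x14303102D4939C92.

0x14303102D4939C92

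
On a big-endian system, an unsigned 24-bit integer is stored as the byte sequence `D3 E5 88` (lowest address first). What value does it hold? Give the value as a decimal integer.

Big-endian stores the most-significant byte at the lowest address.
The bytes are already most-significant first: 0xD3E588.
0xD3E588 = 13886856.

13886856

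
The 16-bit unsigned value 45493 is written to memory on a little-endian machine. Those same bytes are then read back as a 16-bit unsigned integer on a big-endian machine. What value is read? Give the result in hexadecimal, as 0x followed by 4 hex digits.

45493 in 16-bit hexadecimal is 0xB1B5.
Stored little-endian, the bytes at ascending addresses are B5 B1.
Read back as big-endian, the last byte is least significant, giving 0xB5B1.

0xB5B1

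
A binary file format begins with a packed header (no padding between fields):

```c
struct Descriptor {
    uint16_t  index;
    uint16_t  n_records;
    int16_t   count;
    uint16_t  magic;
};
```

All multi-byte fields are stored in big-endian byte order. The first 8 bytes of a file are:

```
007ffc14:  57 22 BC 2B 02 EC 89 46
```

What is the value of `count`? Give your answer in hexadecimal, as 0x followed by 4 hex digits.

`count` follows `index` (2 B), `n_records` (2 B), so it starts at offset 2 + 2 = 4 and occupies 2 bytes.
Bytes at offsets 4..5: 02 EC.
Big-endian stores the most-significant byte at the lowest address.
The bytes are already most-significant first: 0x02EC.

0x02EC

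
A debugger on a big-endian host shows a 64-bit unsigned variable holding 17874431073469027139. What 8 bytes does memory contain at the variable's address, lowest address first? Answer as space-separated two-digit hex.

F8 0E BC 5B C8 53 53 43

17874431073469027139 in hexadecimal, padded to 64 bits, is 0xF80EBC5BC8535343.
Split into bytes (most-significant first): F8 0E BC 5B C8 53 53 43.
Big-endian: lowest address holds the most-significant byte.
So the memory order matches the most-significant-first order: F8 0E BC 5B C8 53 53 43.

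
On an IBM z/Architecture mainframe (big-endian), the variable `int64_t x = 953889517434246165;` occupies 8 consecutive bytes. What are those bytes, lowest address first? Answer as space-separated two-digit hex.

953889517434246165 in hexadecimal, padded to 64 bits, is 0x0D3CE57651A31415.
Split into bytes (most-significant first): 0D 3C E5 76 51 A3 14 15.
Big-endian stores the most-significant byte at the lowest address.
So the memory order matches the most-significant-first order: 0D 3C E5 76 51 A3 14 15.

0D 3C E5 76 51 A3 14 15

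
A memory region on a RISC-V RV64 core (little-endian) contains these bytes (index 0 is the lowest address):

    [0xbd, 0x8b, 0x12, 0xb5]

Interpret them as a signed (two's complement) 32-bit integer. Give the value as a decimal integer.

-1257075779

Little-endian stores the least-significant byte at the lowest address.
Reassemble most-significant byte first: B5 12 8B BD → 0xB5128BBD.
Top bit is set, so as a signed 32-bit value this is 0xB5128BBD − 2^32 = -1257075779.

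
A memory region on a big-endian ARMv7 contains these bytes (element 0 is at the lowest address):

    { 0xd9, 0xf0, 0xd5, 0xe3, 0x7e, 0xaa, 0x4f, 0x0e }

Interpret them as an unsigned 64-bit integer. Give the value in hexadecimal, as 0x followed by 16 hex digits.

0xD9F0D5E37EAA4F0E

In big-endian order the high byte comes first in memory.
The bytes are already most-significant first: 0xD9F0D5E37EAA4F0E.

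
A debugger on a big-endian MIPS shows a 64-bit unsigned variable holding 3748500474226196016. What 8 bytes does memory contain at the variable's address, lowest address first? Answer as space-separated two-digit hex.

3748500474226196016 in hexadecimal, padded to 64 bits, is 0x3405595226A2BE30.
Split into bytes (most-significant first): 34 05 59 52 26 A2 BE 30.
Big-endian: lowest address holds the most-significant byte.
So the memory order matches the most-significant-first order: 34 05 59 52 26 A2 BE 30.

34 05 59 52 26 A2 BE 30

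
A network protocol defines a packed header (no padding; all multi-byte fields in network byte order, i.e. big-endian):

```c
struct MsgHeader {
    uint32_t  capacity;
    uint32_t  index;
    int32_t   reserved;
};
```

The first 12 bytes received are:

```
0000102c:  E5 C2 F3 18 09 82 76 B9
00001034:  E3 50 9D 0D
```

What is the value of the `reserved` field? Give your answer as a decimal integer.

-481256179

`reserved` follows `capacity` (4 B), `index` (4 B), so it starts at offset 4 + 4 = 8 and occupies 4 bytes.
Bytes at offsets 8..11: E3 50 9D 0D.
In big-endian order the high byte comes first in memory.
The bytes are already most-significant first: 0xE3509D0D.
Top bit is set, so as a signed 32-bit value this is 0xE3509D0D − 2^32 = -481256179.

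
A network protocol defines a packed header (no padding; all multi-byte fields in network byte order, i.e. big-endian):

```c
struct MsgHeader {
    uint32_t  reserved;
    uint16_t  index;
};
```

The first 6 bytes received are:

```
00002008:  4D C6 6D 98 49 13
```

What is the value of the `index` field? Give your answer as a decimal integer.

`index` follows `reserved` (4 bytes), so it starts at byte offset 4 and occupies 2 bytes.
Bytes at offsets 4..5: 49 13.
Big-endian: lowest address holds the most-significant byte.
The bytes are already most-significant first: 0x4913.
0x4913 = 18707.

18707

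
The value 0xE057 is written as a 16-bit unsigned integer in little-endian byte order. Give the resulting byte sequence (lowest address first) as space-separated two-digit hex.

Split into bytes (most-significant first): E0 57.
Little-endian: lowest address holds the least-significant byte.
So at ascending addresses the bytes are 57 E0.

57 E0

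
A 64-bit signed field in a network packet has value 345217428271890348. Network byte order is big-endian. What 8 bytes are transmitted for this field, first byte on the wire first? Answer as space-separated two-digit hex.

04 CA 75 6C 06 6B 7F AC

345217428271890348 in hexadecimal, padded to 64 bits, is 0x04CA756C066B7FAC.
Split into bytes (most-significant first): 04 CA 75 6C 06 6B 7F AC.
Big-endian: lowest address holds the most-significant byte.
So the memory order matches the most-significant-first order: 04 CA 75 6C 06 6B 7F AC.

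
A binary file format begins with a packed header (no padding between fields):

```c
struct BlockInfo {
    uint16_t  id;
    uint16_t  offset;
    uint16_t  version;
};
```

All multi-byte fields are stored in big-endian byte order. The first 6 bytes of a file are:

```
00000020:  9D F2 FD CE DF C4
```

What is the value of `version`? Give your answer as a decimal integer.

57284

`version` follows `id` (2 B), `offset` (2 B), so it starts at offset 2 + 2 = 4 and occupies 2 bytes.
Bytes at offsets 4..5: DF C4.
Big-endian stores the most-significant byte at the lowest address.
The bytes are already most-significant first: 0xDFC4.
0xDFC4 = 57284.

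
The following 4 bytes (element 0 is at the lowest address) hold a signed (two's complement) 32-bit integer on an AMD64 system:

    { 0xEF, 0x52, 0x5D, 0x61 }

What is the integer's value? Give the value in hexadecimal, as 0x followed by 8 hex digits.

0x615D52EF

In little-endian order the low byte comes first in memory.
Reassemble most-significant byte first: 61 5D 52 EF → 0x615D52EF.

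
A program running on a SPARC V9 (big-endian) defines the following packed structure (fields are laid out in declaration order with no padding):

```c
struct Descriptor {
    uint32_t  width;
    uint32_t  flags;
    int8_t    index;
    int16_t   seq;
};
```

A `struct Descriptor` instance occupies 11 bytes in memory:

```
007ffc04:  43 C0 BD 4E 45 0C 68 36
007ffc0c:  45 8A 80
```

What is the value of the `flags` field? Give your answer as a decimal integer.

1158441014

`flags` follows `width` (4 bytes), so it starts at byte offset 4 and occupies 4 bytes.
Bytes at offsets 4..7: 45 0C 68 36.
Big-endian stores the most-significant byte at the lowest address.
The bytes are already most-significant first: 0x450C6836.
0x450C6836 = 1158441014.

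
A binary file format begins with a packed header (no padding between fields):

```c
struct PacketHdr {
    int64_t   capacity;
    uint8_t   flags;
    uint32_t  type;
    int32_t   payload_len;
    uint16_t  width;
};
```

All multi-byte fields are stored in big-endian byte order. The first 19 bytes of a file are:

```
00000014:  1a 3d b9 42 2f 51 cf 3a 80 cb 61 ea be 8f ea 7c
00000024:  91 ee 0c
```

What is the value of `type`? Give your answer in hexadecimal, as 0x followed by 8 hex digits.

`type` follows `capacity` (8 B), `flags` (1 B), so it starts at offset 8 + 1 = 9 and occupies 4 bytes.
Bytes at offsets 9..12: CB 61 EA BE.
In big-endian order the high byte comes first in memory.
The bytes are already most-significant first: 0xCB61EABE.

0xCB61EABE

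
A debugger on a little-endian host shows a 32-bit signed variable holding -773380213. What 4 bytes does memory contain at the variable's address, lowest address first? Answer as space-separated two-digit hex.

Two's complement of -773380213 in 32 bits: 773380213 = 0x2E18D875; invert → 0xD1E7278A; add 1 → 0xD1E7278B.
Split into bytes (most-significant first): D1 E7 27 8B.
Little-endian: lowest address holds the least-significant byte.
So at ascending addresses the bytes are 8B 27 E7 D1.

8B 27 E7 D1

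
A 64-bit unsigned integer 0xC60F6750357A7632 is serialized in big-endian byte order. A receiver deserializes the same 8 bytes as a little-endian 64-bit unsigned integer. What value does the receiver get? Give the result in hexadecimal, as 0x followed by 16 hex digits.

0x32767A3550670FC6

Stored big-endian, the bytes at ascending addresses are C6 0F 67 50 35 7A 76 32.
Read back as little-endian, the first byte is least significant, giving 0x32767A3550670FC6.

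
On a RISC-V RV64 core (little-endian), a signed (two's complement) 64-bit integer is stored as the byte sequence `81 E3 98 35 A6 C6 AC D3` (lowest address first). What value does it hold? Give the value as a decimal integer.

In little-endian order the low byte comes first in memory.
Reassemble most-significant byte first: D3 AC C6 A6 35 98 E3 81 → 0xD3ACC6A63598E381.
Top bit is set, so as a signed 64-bit value this is 0xD3ACC6A63598E381 − 2^64 = -3193959618546441343.

-3193959618546441343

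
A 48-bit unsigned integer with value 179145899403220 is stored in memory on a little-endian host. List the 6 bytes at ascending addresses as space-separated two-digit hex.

179145899403220 in hexadecimal, padded to 48 bits, is 0xA2EEA7B267D4.
Split into bytes (most-significant first): A2 EE A7 B2 67 D4.
Little-endian stores the least-significant byte at the lowest address.
So at ascending addresses the bytes are D4 67 B2 A7 EE A2.

D4 67 B2 A7 EE A2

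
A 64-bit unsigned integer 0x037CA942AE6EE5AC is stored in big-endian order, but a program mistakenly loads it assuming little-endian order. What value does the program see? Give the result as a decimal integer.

12458485638912113667

Stored big-endian, the bytes at ascending addresses are 03 7C A9 42 AE 6E E5 AC.
Read back as little-endian, the first byte is least significant, giving 0xACE56EAE42A97C03.
0xACE56EAE42A97C03 = 12458485638912113667.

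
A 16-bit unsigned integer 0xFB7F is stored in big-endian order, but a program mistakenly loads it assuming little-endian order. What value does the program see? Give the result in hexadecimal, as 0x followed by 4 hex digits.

0x7FFB

Stored big-endian, the bytes at ascending addresses are FB 7F.
Read back as little-endian, the first byte is least significant, giving 0x7FFB.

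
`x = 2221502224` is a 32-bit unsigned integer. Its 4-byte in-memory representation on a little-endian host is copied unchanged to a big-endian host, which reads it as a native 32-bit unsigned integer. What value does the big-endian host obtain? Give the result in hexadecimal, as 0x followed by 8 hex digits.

2221502224 in 32-bit hexadecimal is 0x84696F10.
Stored little-endian, the bytes at ascending addresses are 10 6F 69 84.
Read back as big-endian, the last byte is least significant, giving 0x106F6984.

0x106F6984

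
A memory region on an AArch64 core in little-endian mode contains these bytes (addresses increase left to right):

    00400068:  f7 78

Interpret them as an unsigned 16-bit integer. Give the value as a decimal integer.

30967

Little-endian: lowest address holds the least-significant byte.
Reassemble most-significant byte first: 78 F7 → 0x78F7.
0x78F7 = 30967.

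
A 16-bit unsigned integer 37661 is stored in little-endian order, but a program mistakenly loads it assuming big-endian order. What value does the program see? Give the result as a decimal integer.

7571

37661 in 16-bit hexadecimal is 0x931D.
Stored little-endian, the bytes at ascending addresses are 1D 93.
Read back as big-endian, the last byte is least significant, giving 0x1D93.
0x1D93 = 7571.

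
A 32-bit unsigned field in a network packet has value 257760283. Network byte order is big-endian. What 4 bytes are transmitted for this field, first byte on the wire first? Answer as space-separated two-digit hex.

0F 5D 1C 1B

257760283 in hexadecimal, padded to 32 bits, is 0x0F5D1C1B.
Split into bytes (most-significant first): 0F 5D 1C 1B.
In big-endian order the high byte comes first in memory.
So the memory order matches the most-significant-first order: 0F 5D 1C 1B.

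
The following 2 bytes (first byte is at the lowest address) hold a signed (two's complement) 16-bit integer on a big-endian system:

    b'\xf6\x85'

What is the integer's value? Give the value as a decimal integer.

Big-endian: lowest address holds the most-significant byte.
The bytes are already most-significant first: 0xF685.
Top bit is set, so as a signed 16-bit value this is 0xF685 − 2^16 = -2427.

-2427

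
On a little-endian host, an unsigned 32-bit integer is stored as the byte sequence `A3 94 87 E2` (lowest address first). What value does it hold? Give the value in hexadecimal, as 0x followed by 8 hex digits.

Little-endian: lowest address holds the least-significant byte.
Reassemble most-significant byte first: E2 87 94 A3 → 0xE28794A3.

0xE28794A3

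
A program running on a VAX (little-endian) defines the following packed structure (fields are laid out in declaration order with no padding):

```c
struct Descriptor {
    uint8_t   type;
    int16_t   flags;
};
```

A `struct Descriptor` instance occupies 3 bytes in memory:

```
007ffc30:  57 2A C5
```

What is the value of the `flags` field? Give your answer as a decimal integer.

`flags` follows `type` (1 byte), so it starts at byte offset 1 and occupies 2 bytes.
Bytes at offsets 1..2: 2A C5.
Little-endian: lowest address holds the least-significant byte.
Reassemble most-significant byte first: C5 2A → 0xC52A.
Top bit is set, so as a signed 16-bit value this is 0xC52A − 2^16 = -15062.

-15062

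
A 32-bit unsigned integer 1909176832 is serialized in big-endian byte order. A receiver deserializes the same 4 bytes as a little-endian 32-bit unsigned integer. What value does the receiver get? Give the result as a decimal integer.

12241777

1909176832 in 32-bit hexadecimal is 0x71CBBA00.
Stored big-endian, the bytes at ascending addresses are 71 CB BA 00.
Read back as little-endian, the first byte is least significant, giving 0x00BACB71.
0x00BACB71 = 12241777.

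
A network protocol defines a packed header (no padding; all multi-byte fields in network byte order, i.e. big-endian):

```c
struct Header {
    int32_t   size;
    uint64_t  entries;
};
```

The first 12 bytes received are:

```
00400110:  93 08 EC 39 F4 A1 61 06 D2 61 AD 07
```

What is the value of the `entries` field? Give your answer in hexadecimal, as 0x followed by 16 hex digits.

0xF4A16106D261AD07

`entries` follows `size` (4 bytes), so it starts at byte offset 4 and occupies 8 bytes.
Bytes at offsets 4..11: F4 A1 61 06 D2 61 AD 07.
Big-endian stores the most-significant byte at the lowest address.
The bytes are already most-significant first: 0xF4A16106D261AD07.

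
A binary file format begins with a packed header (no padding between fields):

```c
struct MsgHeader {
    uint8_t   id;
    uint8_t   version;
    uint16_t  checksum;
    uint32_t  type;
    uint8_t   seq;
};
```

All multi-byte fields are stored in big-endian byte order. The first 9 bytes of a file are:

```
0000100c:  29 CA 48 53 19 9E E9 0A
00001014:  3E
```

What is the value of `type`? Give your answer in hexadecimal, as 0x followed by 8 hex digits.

0x199EE90A

`type` follows `id` (1 B), `version` (1 B), `checksum` (2 B), so it starts at offset 1 + 1 + 2 = 4 and occupies 4 bytes.
Bytes at offsets 4..7: 19 9E E9 0A.
In big-endian order the high byte comes first in memory.
The bytes are already most-significant first: 0x199EE90A.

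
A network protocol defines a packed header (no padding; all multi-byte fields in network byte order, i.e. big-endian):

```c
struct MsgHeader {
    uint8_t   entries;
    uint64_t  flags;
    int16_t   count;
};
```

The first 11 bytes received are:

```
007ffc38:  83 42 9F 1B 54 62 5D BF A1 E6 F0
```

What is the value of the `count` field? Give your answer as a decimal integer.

`count` follows `entries` (1 B), `flags` (8 B), so it starts at offset 1 + 8 = 9 and occupies 2 bytes.
Bytes at offsets 9..10: E6 F0.
Big-endian: lowest address holds the most-significant byte.
The bytes are already most-significant first: 0xE6F0.
Top bit is set, so as a signed 16-bit value this is 0xE6F0 − 2^16 = -6416.

-6416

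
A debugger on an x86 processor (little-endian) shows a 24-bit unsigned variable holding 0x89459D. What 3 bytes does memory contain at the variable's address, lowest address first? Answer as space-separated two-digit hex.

Split into bytes (most-significant first): 89 45 9D.
Little-endian stores the least-significant byte at the lowest address.
So at ascending addresses the bytes are 9D 45 89.

9D 45 89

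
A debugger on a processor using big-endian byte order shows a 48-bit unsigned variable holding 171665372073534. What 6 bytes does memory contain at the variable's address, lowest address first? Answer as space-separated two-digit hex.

9C 20 F5 85 CE 3E

171665372073534 in hexadecimal, padded to 48 bits, is 0x9C20F585CE3E.
Split into bytes (most-significant first): 9C 20 F5 85 CE 3E.
In big-endian order the high byte comes first in memory.
So the memory order matches the most-significant-first order: 9C 20 F5 85 CE 3E.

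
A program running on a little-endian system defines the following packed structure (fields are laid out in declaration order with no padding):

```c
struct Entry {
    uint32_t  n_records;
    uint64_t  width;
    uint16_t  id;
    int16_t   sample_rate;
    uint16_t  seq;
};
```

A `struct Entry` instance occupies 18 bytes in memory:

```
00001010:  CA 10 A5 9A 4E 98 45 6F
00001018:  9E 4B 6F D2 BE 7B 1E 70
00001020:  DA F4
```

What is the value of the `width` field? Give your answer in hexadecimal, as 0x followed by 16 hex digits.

0xD26F4B9E6F45984E

`width` follows `n_records` (4 bytes), so it starts at byte offset 4 and occupies 8 bytes.
Bytes at offsets 4..11: 4E 98 45 6F 9E 4B 6F D2.
Little-endian: lowest address holds the least-significant byte.
Reassemble most-significant byte first: D2 6F 4B 9E 6F 45 98 4E → 0xD26F4B9E6F45984E.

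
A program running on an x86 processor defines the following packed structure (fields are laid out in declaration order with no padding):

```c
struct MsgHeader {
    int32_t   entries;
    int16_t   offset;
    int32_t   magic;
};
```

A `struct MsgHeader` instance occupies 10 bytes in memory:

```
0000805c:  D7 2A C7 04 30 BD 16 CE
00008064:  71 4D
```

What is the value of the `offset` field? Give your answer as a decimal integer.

`offset` follows `entries` (4 bytes), so it starts at byte offset 4 and occupies 2 bytes.
Bytes at offsets 4..5: 30 BD.
Little-endian: lowest address holds the least-significant byte.
Reassemble most-significant byte first: BD 30 → 0xBD30.
Top bit is set, so as a signed 16-bit value this is 0xBD30 − 2^16 = -17104.

-17104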